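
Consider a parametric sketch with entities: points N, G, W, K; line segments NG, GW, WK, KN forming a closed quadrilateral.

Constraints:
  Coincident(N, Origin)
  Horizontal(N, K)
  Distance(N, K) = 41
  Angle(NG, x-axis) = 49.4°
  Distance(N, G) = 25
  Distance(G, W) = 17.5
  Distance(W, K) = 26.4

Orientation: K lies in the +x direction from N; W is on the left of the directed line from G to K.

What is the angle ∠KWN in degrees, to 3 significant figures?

70.9°

Checks: |GW| = 17.50 ✓; |WK| = 26.40 ✓.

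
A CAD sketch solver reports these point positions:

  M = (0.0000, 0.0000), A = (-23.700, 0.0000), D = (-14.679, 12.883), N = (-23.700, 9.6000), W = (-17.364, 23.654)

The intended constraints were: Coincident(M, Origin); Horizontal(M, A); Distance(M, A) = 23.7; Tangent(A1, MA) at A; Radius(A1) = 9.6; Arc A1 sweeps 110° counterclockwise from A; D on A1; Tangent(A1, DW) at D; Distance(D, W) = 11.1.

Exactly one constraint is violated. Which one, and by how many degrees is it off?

Tangent(A1, DW) at D — off by 6.00°.

M = (0.00, 0.00) ✓; M.y = 0.00, A.y = 0.00 ✓; |MA| = 23.70 ✓; ∠(NA, AM) = 90.00° ✓; |NA| = 9.600 ✓; bearing(N→D) − bearing(N→A) = 110.0° ✓; |ND| = 9.600 ✓; ∠(ND, DW) = 96.00° ✗; |DW| = 11.10 ✓.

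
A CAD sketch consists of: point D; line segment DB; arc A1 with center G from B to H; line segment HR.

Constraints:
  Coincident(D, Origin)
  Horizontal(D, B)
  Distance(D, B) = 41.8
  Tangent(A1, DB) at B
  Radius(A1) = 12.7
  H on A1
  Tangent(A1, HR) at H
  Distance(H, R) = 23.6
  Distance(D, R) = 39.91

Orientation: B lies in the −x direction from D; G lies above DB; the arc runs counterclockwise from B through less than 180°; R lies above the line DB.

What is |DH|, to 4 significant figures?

31.00

Checks: D.y = 0.00, B.y = 0.00 ✓; |GB| = 12.70 ✓; |GH| = 12.70 ✓; ∠(GH, HR) = 90.00° ✓; |HR| = 23.60 ✓; |DR| = 39.91 ✓.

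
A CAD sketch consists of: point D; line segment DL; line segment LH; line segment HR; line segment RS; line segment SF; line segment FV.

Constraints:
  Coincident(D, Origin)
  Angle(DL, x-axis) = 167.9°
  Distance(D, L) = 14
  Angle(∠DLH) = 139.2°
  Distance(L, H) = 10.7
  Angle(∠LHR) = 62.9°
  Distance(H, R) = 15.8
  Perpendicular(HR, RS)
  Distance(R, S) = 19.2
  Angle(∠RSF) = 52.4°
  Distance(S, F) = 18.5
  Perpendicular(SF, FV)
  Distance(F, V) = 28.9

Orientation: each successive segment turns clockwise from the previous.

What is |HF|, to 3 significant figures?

7.99

D is at the origin; DL runs at 167.9° with length 14.0, so L = (-13.7, 2.93). ∠DLH = 139.2° gives LH at 127° from the x-axis; with |LH| = 10.7, H = (-20.1, 11.5). ∠LHR = 62.9° gives HR at 10.0° from the x-axis; with |HR| = 15.8, R = (-4.58, 14.2). HR is perpendicular to RS, so RS runs at -80.0°; with |RS| = 19.2, S = (-1.25, -4.70). ∠RSF = 52.4° gives SF at 152° from the x-axis; with |SF| = 18.5, F = (-17.6, 3.88). Then |HF| = |F − H| = 7.99.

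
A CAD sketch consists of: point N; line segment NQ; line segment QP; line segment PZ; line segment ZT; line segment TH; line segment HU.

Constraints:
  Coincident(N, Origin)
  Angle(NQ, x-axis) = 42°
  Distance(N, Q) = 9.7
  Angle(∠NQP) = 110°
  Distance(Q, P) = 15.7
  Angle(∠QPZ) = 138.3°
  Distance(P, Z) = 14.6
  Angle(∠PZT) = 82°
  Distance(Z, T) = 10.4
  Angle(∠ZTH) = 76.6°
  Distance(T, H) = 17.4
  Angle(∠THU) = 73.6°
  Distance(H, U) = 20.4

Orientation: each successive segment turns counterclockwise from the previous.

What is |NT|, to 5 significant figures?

23.175

N is at the origin; NQ runs at 42.0° with length 9.7, so Q = (7.2085, 6.4906). ∠NQP = 110.0° gives QP at 112.00° from the x-axis; with |QP| = 15.7, P = (1.3272, 21.047). ∠QPZ = 138.3° gives PZ at 153.70° from the x-axis; with |PZ| = 14.6, Z = (-11.762, 27.516). ∠PZT = 82.0° gives ZT at -108.30° from the x-axis; with |ZT| = 10.4, T = (-15.027, 17.642). Then |NT| = |T − N| = 23.175.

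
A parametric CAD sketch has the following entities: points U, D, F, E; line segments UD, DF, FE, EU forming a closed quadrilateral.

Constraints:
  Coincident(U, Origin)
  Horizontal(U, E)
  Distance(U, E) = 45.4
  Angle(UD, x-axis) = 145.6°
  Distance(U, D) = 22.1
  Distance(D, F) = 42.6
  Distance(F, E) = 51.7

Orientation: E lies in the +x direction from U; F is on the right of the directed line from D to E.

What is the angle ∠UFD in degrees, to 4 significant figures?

24.93°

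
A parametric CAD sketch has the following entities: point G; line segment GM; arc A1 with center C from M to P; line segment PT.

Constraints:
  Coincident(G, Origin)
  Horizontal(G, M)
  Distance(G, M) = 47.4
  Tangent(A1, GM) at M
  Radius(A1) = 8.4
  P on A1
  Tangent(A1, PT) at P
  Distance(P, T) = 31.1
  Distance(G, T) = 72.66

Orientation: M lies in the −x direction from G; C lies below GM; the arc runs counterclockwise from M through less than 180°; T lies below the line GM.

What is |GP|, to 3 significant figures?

56.0

G is at the origin; G and M share the same y with |GM| = 47.4 and M on the −x side, so M = (-47.4, 0.00). Since A1 is tangent to GM there, CM ⟂ GM, so C = M + (0, -8.4) = (-47.4, -8.40). Since CP ⟂ PT (tangency), |CT| = √(8.4² + 31.1²) = 32.2 regardless of where P sits on A1. So T lies on both circle(G, 72.66) and circle(C, 32.2); the below-GM intersection is T = (-62.7, -36.8). P is the foot of the tangent from T: P = (-55.6, -6.48).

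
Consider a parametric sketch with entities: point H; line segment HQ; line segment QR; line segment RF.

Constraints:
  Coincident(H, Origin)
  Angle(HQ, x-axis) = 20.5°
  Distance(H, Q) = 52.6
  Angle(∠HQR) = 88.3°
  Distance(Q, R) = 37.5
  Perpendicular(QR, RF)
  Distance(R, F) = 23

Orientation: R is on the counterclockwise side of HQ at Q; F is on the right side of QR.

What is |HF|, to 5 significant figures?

83.687

H is at the origin; HQ runs at 20.5° with length 52.6, so Q = 52.6·(cos 20.5°, sin 20.5°) = (49.269, 18.421). ∠HQR = 88.3°, so QR runs at 20.5° + (180° − 88.3°) = 112.20° from the x-axis; with |QR| = 37.5, R = Q + 37.5·(cos 112.20°, sin 112.20°) = (35.100, 53.141). QR is perpendicular to RF; with |RF| = 23.0 on the right of QR, F = R + 23.0·(0.92587, 0.37784) = (56.395, 61.831). Then |HF| = |F − H| = 83.687.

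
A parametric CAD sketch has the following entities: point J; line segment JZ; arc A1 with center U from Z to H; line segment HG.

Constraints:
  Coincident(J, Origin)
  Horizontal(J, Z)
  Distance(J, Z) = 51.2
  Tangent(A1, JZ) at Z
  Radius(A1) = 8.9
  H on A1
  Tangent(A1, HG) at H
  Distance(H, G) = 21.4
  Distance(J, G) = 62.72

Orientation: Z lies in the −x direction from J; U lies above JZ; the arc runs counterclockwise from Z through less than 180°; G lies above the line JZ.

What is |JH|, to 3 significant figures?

45.4

J is at the origin; J and Z share the same y with |JZ| = 51.2 and Z on the −x side, so Z = (-51.2, 0.00). The tangent condition forces UZ to be normal to JZ, so U = Z + (0, 8.9) = (-51.2, 8.90). Since UH ⟂ HG (tangency), |UG| = √(8.9² + 21.4²) = 23.2 regardless of where H sits on A1. So G lies on both circle(J, 62.72) and circle(U, 23.2); the above-JZ intersection is G = (-54.0, 31.9). H is the foot of the tangent from G: H = (-43.5, 13.3).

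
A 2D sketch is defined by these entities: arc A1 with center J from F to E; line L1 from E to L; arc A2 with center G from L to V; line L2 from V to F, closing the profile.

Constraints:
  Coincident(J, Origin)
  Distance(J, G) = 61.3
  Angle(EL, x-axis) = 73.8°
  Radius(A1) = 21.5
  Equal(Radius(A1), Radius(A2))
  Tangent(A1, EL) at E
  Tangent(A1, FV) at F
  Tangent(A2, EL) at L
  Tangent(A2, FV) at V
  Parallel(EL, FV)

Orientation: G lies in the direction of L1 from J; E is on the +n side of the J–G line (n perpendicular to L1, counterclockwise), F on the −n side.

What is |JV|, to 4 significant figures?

64.96

The slot axis is L1's direction at 73.8°, so u = (cos 73.8°, sin 73.8°) = (0.2790, 0.9603) and n = (−sin 73.8°, cos 73.8°) = (-0.9603, 0.2790). J is at the origin and G lies 61.3 along u from J, so G = 61.3·u = (17.10, 58.87). Tangency of A1 to both parallel lines with radius 21.5 puts E and F at J ± 21.5·n: E = (-20.65, 5.998), F = (20.65, -5.998). Equal radii place L and V the same way about G: L = G + 21.5·n = (-3.544, 64.86), V = G − 21.5·n = (37.75, 52.87). Then |JV| = |V − J| = 64.96.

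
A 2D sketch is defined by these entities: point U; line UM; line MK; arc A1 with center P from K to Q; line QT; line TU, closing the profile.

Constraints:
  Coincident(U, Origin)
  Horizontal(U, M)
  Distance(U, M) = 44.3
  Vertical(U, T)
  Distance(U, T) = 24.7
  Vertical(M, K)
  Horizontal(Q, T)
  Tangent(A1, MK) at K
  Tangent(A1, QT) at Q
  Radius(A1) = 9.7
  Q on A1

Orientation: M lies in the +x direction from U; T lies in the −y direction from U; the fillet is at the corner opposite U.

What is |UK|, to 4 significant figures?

46.77

U is at the origin; UM is horizontal with |UM| = 44.3 and M on the +x side, so M = (44.30, 0.000). U and T share the same x with |UT| = 24.7 and T on the −y side, so T = (0.000, -24.70). The virtual corner opposite U is at (44.30, -24.70). Since A1 is tangent to MK there, PK ⟂ MK and the tangent condition forces PQ to be normal to QT, with radius 9.7, so the center P sits 9.7 in from both sides at P = (34.60, -15.00). That places the tangent points at K = (44.30, -15.00) on MK and Q = (34.60, -24.70) on QT. Then |UK| = |K − U| = 46.77.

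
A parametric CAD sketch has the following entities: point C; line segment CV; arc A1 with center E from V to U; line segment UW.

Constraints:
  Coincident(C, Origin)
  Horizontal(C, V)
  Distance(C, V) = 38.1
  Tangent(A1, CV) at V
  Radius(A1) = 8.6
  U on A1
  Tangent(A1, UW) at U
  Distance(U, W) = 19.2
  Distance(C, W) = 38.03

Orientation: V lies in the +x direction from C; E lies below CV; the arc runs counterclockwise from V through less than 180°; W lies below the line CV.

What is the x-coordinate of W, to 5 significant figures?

27.191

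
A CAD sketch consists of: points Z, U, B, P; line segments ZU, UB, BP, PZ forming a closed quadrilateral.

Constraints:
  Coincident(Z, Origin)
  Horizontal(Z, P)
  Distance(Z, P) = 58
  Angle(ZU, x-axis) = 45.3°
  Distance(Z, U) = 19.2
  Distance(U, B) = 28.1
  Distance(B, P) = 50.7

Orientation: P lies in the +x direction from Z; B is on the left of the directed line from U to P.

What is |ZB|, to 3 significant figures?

46.7

Checks: |UB| = 28.10 ✓; |BP| = 50.70 ✓.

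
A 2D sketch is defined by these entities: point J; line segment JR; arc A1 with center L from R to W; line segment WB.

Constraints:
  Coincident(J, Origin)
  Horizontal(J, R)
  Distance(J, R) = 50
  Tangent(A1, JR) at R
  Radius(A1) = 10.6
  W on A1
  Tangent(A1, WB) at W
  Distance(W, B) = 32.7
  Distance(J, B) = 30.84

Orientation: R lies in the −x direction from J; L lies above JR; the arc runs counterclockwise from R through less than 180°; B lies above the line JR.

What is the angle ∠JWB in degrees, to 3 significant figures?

45.6°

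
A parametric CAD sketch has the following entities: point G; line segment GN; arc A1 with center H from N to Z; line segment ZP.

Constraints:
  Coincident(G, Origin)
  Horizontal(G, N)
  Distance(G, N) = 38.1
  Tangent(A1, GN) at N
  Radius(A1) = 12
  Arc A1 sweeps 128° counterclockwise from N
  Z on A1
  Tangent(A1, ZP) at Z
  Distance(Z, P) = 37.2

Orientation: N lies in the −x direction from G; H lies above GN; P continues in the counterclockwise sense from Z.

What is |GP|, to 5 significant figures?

70.915

G is at the origin; G and N share the same y with |GN| = 38.1 and N on the −x side, so N = (-38.100, 0.0000). A1 meets GN tangentially, so HN is at right angles to GN, so H = N + (0, 12) = (-38.100, 12.000). On A1, N sits at bearing -90° from H; a 128° counterclockwise sweep puts Z at bearing 38°, so Z = H + 12.0·(cos 38°, sin 38°) = (-28.644, 19.388). A1 meets ZP tangentially, so HZ is at right angles to ZP, so ZP runs along (−sin 38°, cos 38°); with |ZP| = 37.2, P = (-51.546, 48.702). Then |GP| = |P − G| = 70.915.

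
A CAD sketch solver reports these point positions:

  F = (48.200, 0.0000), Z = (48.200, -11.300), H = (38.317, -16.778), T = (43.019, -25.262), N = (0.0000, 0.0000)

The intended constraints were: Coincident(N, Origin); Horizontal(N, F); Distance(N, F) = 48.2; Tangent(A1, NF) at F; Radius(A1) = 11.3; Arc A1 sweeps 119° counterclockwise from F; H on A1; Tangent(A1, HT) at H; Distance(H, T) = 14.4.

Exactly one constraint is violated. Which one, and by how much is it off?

Distance(H, T) = 14.4 — off by 4.70.

N = (0.00, 0.00) ✓; N.y = 0.00, F.y = 0.00 ✓; |NF| = 48.20 ✓; ∠(ZF, FN) = 90.00° ✓; |ZF| = 11.30 ✓; bearing(Z→H) − bearing(Z→F) = 119.0° ✓; |ZH| = 11.30 ✓; ∠(ZH, HT) = 90.00° ✓; |HT| = 9.700 ✗.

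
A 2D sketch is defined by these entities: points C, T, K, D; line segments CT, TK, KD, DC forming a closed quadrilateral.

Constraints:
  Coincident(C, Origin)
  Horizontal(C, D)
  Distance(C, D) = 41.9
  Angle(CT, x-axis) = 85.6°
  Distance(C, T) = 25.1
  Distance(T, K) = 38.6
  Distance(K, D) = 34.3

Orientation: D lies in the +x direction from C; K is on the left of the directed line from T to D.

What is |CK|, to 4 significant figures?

52.19

C is at the origin; CD is horizontal with |CD| = 41.9 and D in +x, so D = (41.9, 0). CT runs at 85.6° with |CT| = 25.1, so T = (1.926, 25.03). K is determined by |TK| = 38.6 and |KD| = 34.3 together: it lies at the intersection of circle(T, 38.6) and circle(D, 34.3). With |TD| = 47.16, the foot of the radical line on TD is 26.90 from T and the perpendicular offset is √(38.6² − 26.90²) = 27.68. Taking the left-of-TD solution: K = (39.42, 34.21).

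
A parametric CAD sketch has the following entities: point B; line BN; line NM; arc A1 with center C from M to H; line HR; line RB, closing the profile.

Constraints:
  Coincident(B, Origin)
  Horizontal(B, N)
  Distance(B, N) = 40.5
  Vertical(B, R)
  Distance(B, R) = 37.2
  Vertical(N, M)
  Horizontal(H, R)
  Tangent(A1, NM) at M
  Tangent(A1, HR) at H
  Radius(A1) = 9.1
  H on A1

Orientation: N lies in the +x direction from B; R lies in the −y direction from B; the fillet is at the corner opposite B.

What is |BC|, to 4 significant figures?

42.14

B is at the origin; B and N share the same y with |BN| = 40.5 and N on the +x side, so N = (40.50, 0.000). BR is vertical with |BR| = 37.2 and R on the −y side, so R = (0.000, -37.20). The virtual corner opposite B is at (40.50, -37.20). Since A1 is tangent to NM there, CM ⟂ NM and tangency of A1 to HR means the radius CH is perpendicular to HR, with radius 9.1, so the center C sits 9.1 in from both sides at C = (31.40, -28.10). Then |BC| = |C − B| = 42.14.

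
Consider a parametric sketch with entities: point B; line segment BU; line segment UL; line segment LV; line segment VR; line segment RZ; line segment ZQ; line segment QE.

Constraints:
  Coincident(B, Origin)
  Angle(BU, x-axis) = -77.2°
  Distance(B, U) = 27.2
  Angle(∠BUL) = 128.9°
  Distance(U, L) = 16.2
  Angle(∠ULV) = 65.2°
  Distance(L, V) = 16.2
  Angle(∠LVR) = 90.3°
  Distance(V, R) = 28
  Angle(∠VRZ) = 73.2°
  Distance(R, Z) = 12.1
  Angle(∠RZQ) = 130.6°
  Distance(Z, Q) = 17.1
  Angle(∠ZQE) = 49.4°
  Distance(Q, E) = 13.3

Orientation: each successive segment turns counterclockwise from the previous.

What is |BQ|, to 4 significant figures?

37.51

B is at the origin; BU runs at -77.2° with length 27.2, so U = (6.026, -26.52). ∠BUL = 128.9° gives UL at -26.10° from the x-axis; with |UL| = 16.2, L = (20.57, -33.65). ∠ULV = 65.2° gives LV at 88.70° from the x-axis; with |LV| = 16.2, V = (20.94, -17.46). ∠LVR = 90.3° gives VR at 178.4° from the x-axis; with |VR| = 28.0, R = (-7.047, -16.67). ∠VRZ = 73.2° gives RZ at -74.80° from the x-axis; with |RZ| = 12.1, Z = (-3.875, -28.35). ∠RZQ = 130.6° gives ZQ at -25.40° from the x-axis; with |ZQ| = 17.1, Q = (11.57, -35.68). Then |BQ| = |Q − B| = 37.51.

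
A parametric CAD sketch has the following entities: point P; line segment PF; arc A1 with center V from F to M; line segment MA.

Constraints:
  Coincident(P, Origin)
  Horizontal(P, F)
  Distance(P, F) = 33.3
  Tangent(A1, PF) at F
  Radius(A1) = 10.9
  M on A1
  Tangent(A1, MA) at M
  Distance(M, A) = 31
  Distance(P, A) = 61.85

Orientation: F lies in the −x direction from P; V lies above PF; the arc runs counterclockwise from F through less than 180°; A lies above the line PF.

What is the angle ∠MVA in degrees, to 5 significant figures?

70.628°

Checks: ∠(VF, FP) = 90.00° ✓; |VF| = 10.90 ✓; |VM| = 10.90 ✓; ∠(VM, MA) = 90.00° ✓; |MA| = 31.00 ✓; |PA| = 61.85 ✓.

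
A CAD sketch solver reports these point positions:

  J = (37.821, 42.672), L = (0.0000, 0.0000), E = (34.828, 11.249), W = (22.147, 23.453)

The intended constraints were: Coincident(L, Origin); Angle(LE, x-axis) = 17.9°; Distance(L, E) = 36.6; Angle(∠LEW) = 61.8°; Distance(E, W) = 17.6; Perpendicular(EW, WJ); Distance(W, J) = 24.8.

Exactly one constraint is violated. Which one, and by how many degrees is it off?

Perpendicular(EW, WJ) — off by 4.70°.

L = (0.00, 0.00) ✓; LE at 17.90° ✓; |LE| = 36.60 ✓; ∠LEW = 61.80° ✓; |EW| = 17.60 ✓; ∠(EW, WJ) = 85.30° ✗; |WJ| = 24.80 ✓.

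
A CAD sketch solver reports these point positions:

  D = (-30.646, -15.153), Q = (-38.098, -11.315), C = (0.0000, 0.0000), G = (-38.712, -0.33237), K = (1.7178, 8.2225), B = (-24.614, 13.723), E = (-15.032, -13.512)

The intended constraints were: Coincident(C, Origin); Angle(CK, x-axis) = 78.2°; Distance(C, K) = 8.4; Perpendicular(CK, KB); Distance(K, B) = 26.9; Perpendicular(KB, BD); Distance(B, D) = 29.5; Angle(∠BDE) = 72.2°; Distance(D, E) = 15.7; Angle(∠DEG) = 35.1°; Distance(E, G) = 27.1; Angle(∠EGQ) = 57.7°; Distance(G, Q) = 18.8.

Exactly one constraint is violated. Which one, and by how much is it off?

Distance(G, Q) = 18.8 — off by 7.80.

C = (0.00, 0.00) ✓; CK at 78.20° ✓; |CK| = 8.400 ✓; ∠(CK, KB) = 90.00° ✓; |KB| = 26.90 ✓; ∠(KB, BD) = 90.00° ✓; |BD| = 29.50 ✓; ∠BDE = 72.20° ✓; |DE| = 15.70 ✓; ∠DEG = 35.10° ✓; |EG| = 27.10 ✓; ∠EGQ = 57.70° ✓; |GQ| = 11.00 ✗.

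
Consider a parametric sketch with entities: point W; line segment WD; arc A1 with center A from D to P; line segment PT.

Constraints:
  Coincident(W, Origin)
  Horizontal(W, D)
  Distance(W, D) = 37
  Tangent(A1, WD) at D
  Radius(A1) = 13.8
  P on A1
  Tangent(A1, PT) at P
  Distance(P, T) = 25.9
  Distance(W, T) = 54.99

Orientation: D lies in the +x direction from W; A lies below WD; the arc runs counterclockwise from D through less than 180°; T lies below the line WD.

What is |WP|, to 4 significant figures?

30.90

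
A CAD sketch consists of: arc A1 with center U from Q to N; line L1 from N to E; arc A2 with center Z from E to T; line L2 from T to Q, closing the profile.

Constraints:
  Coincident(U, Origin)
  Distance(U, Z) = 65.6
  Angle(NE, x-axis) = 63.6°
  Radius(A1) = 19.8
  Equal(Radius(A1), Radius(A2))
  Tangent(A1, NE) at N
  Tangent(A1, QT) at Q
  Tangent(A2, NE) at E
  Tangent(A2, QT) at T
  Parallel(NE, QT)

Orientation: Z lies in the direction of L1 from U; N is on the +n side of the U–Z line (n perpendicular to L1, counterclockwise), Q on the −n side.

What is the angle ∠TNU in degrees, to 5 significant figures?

58.882°

The slot axis is L1's direction at 63.6°, so u = (cos 63.6°, sin 63.6°) = (0.44464, 0.89571) and n = (−sin 63.6°, cos 63.6°) = (-0.89571, 0.44464). U is at the origin and Z lies 65.6 along u from U, so Z = 65.6·u = (29.168, 58.759). Tangency of A1 to both parallel lines with radius 19.8 puts N and Q at U ± 19.8·n: N = (-17.735, 8.8038), Q = (17.735, -8.8038). Equal radii place E and T the same way about Z: E = Z + 19.8·n = (11.433, 67.562), T = Z − 19.8·n = (46.903, 49.955). Then cos ∠TNU = NT·NU / (|NT||NU|), giving 58.882°.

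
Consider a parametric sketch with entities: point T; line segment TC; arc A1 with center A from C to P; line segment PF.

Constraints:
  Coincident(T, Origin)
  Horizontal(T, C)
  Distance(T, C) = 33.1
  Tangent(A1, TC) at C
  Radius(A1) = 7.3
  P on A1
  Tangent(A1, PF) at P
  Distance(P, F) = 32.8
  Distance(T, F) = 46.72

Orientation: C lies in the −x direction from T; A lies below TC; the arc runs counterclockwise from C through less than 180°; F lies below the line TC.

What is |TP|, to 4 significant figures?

40.99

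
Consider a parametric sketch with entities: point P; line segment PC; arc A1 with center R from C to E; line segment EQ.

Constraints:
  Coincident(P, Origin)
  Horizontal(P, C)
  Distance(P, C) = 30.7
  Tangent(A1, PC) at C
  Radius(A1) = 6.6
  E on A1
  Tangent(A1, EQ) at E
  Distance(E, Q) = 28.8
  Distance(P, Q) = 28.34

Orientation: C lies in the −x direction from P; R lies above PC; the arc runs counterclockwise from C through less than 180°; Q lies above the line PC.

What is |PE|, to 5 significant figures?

25.391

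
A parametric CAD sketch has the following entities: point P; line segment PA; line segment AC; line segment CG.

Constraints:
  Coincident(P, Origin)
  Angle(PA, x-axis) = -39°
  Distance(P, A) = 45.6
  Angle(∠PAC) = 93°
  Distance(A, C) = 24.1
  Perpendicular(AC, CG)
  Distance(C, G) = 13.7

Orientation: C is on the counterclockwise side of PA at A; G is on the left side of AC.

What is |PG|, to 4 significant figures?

41.41

P is at the origin; PA runs at -39.0° with length 45.6, so A = 45.6·(cos -39.0°, sin -39.0°) = (35.44, -28.70). ∠PAC = 93.0°, so AC runs at -39.0° + (180° − 93.0°) = 48.00° from the x-axis; with |AC| = 24.1, C = A + 24.1·(cos 48.00°, sin 48.00°) = (51.56, -10.79). AC is perpendicular to CG; with |CG| = 13.7 on the left of AC, G = C + 13.7·(-0.7431, 0.6691) = (41.38, -1.620). Then |PG| = |G − P| = 41.41.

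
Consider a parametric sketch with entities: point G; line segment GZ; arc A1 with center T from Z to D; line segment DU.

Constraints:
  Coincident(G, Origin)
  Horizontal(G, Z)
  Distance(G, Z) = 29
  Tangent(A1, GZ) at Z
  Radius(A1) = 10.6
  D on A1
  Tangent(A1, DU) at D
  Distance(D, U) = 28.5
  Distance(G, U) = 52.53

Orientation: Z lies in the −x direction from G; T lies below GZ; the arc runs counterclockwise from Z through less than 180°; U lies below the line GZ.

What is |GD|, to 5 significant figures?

41.407

Checks: |GZ| = 29.00 ✓; |TD| = 10.60 ✓; ∠(TD, DU) = 90.00° ✓; |DU| = 28.50 ✓; |GU| = 52.53 ✓.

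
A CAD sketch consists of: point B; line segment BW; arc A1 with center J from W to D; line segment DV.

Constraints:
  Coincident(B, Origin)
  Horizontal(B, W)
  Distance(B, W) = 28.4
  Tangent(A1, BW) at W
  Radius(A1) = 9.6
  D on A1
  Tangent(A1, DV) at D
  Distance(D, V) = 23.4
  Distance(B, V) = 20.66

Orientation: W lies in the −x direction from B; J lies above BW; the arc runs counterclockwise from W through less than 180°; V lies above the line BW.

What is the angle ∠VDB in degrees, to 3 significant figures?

54.4°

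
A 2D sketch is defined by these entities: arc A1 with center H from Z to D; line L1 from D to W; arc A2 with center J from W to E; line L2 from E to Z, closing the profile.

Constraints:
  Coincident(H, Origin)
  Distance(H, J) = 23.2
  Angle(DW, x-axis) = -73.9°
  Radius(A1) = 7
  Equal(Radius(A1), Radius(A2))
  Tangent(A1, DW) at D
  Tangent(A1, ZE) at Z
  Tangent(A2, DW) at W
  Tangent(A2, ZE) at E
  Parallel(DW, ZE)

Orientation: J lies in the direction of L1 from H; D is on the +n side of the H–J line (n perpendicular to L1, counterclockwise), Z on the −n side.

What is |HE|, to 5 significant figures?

24.233

The slot axis is L1's direction at -73.9°, so u = (cos -73.9°, sin -73.9°) = (0.27731, -0.96078) and n = (−sin -73.9°, cos -73.9°) = (0.96078, 0.27731). H is at the origin and J lies 23.2 along u from H, so J = 23.2·u = (6.4337, -22.290). Tangency of A1 to both parallel lines with radius 7.0 puts D and Z at H ± 7.0·n: D = (6.7255, 1.9412), Z = (-6.7255, -1.9412). Equal radii place W and E the same way about J: W = J + 7.0·n = (13.159, -20.349), E = J − 7.0·n = (-0.29175, -24.231). Then |HE| = |E − H| = 24.233.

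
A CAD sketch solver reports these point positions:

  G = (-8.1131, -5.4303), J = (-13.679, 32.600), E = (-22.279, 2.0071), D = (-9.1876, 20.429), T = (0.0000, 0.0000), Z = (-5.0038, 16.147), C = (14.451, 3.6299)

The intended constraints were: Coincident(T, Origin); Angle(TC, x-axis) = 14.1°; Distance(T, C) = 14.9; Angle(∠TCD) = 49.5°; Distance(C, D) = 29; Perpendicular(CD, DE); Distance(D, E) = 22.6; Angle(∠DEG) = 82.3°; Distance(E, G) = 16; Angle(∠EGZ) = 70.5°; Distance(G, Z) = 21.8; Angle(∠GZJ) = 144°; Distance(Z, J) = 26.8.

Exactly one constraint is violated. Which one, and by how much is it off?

Distance(Z, J) = 26.8 — off by 8.20.

T = (0.00, 0.00) ✓; TC at 14.10° ✓; |TC| = 14.90 ✓; ∠TCD = 49.50° ✓; |CD| = 29.00 ✓; ∠(CD, DE) = 90.00° ✓; |DE| = 22.60 ✓; ∠DEG = 82.30° ✓; |EG| = 16.00 ✓; ∠EGZ = 70.50° ✓; |GZ| = 21.80 ✓; ∠GZJ = 144.0° ✓; |ZJ| = 18.60 ✗.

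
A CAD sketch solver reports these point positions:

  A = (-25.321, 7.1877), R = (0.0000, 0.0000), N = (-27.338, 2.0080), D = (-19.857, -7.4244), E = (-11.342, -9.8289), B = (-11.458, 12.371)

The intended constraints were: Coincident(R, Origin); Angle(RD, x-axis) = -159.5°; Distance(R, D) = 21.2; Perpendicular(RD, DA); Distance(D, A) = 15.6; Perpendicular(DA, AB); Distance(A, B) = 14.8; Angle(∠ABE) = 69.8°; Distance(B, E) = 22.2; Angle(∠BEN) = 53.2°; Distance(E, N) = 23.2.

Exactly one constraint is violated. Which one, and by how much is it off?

Distance(E, N) = 23.2 — off by 3.30.

R = (0.00, 0.00) ✓; RD at -159.5° ✓; |RD| = 21.20 ✓; ∠(RD, DA) = 90.00° ✓; |DA| = 15.60 ✓; ∠(DA, AB) = 90.00° ✓; |AB| = 14.80 ✓; ∠ABE = 69.80° ✓; |BE| = 22.20 ✓; ∠BEN = 53.20° ✓; |EN| = 19.90 ✗.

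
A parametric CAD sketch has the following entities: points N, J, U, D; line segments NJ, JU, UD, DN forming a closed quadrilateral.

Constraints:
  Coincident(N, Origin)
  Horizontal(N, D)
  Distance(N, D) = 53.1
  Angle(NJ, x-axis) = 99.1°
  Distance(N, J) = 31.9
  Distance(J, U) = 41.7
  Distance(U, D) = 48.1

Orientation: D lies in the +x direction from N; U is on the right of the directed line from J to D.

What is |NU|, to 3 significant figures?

10.5

N is at the origin; N and D share the same y with |ND| = 53.1 and D in +x, so D = (53.1, 0). NJ runs at 99.1° with |NJ| = 31.9, so J = (-5.05, 31.5). U is determined by |JU| = 41.7 and |UD| = 48.1 together: it lies at the intersection of circle(J, 41.7) and circle(D, 48.1). With |JD| = 66.1, the foot of the radical line on JD is 28.7 from J and the perpendicular offset is √(41.7² − 28.7²) = 30.2. Taking the right-of-JD solution: U = (5.81, -8.77).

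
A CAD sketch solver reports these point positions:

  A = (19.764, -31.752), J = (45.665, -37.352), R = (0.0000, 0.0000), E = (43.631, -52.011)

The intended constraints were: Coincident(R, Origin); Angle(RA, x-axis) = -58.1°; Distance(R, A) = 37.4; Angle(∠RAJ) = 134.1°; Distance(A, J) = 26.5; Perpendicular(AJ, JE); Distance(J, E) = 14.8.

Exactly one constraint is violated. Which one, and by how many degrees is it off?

Perpendicular(AJ, JE) — off by 4.30°.

R = (0.00, 0.00) ✓; RA at -58.10° ✓; |RA| = 37.40 ✓; ∠RAJ = 134.1° ✓; |AJ| = 26.50 ✓; ∠(AJ, JE) = 85.70° ✗; |JE| = 14.80 ✓.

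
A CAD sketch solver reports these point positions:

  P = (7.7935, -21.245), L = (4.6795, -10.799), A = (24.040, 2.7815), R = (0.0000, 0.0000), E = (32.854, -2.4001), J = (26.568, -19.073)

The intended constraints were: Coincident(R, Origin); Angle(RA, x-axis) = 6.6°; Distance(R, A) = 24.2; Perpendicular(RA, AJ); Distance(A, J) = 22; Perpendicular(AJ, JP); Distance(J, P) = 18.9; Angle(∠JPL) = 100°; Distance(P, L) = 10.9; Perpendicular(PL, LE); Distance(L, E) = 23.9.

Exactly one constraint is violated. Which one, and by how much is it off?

Distance(L, E) = 23.9 — off by 5.50.

R = (0.00, 0.00) ✓; RA at 6.600° ✓; |RA| = 24.20 ✓; ∠(RA, AJ) = 90.00° ✓; |AJ| = 22.00 ✓; ∠(AJ, JP) = 90.00° ✓; |JP| = 18.90 ✓; ∠JPL = 100.0° ✓; |PL| = 10.90 ✓; ∠(PL, LE) = 90.00° ✓; |LE| = 29.40 ✗.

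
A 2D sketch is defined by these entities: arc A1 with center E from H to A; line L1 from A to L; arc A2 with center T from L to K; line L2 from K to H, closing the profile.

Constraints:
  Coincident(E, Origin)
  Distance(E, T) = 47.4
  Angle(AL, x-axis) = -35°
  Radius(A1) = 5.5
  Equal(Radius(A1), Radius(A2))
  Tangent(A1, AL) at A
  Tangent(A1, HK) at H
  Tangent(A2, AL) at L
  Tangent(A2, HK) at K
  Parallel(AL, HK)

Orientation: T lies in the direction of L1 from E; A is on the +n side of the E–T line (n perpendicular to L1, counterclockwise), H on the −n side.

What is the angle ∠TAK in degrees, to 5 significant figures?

6.4466°

Tangency of A1 to both parallel lines with radius 5.5 puts A and H at E ± 5.5·n: A = (3.1547, 4.5053), H = (-3.1547, -4.5053). Equal radii place L and K the same way about T: L = T + 5.5·n = (41.982, -22.682), K = T − 5.5·n = (35.673, -31.693). Then cos ∠TAK = AT·AK / (|AT||AK|), giving 6.4466°.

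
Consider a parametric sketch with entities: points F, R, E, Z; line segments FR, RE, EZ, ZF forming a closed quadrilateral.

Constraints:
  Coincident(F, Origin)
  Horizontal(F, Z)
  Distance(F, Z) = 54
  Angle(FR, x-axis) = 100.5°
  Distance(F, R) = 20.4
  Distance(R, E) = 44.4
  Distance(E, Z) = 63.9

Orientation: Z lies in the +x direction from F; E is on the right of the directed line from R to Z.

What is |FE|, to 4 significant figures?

24.85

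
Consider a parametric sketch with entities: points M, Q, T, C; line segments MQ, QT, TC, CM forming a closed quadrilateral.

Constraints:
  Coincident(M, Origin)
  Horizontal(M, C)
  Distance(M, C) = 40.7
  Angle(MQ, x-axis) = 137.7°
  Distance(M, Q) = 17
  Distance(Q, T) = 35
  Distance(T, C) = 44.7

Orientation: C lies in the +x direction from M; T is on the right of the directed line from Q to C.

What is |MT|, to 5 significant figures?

20.800

Checks: |QT| = 35.00 ✓; |TC| = 44.70 ✓.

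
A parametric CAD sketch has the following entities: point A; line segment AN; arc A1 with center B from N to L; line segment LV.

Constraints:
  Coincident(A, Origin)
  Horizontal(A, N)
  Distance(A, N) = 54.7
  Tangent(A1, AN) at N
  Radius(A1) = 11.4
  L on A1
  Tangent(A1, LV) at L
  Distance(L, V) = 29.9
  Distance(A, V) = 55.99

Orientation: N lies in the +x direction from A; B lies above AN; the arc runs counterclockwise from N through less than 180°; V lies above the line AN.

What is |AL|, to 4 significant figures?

65.31

Checks: |BL| = 11.40 ✓; ∠(BL, LV) = 90.00° ✓; |LV| = 29.90 ✓; |AV| = 55.99 ✓.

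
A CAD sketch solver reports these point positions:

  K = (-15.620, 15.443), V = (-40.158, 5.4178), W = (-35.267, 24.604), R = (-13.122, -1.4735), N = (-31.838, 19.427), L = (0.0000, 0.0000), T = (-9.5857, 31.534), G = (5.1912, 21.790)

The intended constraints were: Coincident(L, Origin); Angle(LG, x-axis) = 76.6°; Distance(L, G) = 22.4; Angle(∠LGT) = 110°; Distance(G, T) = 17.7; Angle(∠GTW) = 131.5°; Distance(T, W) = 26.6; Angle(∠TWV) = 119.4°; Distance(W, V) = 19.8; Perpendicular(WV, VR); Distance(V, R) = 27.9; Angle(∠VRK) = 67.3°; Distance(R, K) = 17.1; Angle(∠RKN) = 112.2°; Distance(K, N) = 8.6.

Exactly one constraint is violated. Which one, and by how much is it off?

Distance(K, N) = 8.6 — off by 8.10.

L = (0.00, 0.00) ✓; LG at 76.60° ✓; |LG| = 22.40 ✓; ∠LGT = 110.0° ✓; |GT| = 17.70 ✓; ∠GTW = 131.5° ✓; |TW| = 26.60 ✓; ∠TWV = 119.4° ✓; |WV| = 19.80 ✓; ∠(WV, VR) = 90.00° ✓; |VR| = 27.90 ✓; ∠VRK = 67.30° ✓; |RK| = 17.10 ✓; ∠RKN = 112.2° ✓; |KN| = 16.70 ✗.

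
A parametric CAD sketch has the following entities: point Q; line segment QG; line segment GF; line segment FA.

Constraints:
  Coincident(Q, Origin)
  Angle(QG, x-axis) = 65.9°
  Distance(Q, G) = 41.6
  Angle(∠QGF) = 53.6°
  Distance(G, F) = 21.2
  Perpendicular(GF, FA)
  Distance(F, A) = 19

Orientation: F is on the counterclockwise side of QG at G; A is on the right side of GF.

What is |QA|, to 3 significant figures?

52.6

∠QGF = 53.6°, so GF runs at 65.9° + (180° − 53.6°) = 192° from the x-axis; with |GF| = 21.2, F = G + 21.2·(cos 192°, sin 192°) = (-3.73, 33.5). The perpendicularity gives FA at right angles to GF; with |FA| = 19.0 on the right of GF, A = F + 19.0·(-0.213, 0.977) = (-7.77, 52.0). Then |QA| = |A − Q| = 52.6.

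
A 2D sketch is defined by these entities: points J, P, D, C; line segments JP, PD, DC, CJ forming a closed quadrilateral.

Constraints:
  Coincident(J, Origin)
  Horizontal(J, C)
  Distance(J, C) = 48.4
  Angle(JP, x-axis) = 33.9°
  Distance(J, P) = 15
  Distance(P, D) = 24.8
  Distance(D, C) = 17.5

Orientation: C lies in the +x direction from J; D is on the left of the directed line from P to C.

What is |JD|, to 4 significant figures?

39.06

Checks: |JC| = 48.40 ✓; |JP| = 15.00 ✓; |PD| = 24.80 ✓; |DC| = 17.50 ✓.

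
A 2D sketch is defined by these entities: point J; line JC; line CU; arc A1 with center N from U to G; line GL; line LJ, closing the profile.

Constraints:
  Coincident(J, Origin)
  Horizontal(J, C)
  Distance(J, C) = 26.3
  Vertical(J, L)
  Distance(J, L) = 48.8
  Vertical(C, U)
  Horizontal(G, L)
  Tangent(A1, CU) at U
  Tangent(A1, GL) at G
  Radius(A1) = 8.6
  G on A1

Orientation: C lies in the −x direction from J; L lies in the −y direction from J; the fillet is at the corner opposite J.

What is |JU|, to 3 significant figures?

48.0

J is at the origin; JC is horizontal with |JC| = 26.3 and C on the −x side, so C = (-26.3, 0.00). J and L share the same x with |JL| = 48.8 and L on the −y side, so L = (0.00, -48.8). The virtual corner opposite J is at (-26.3, -48.8). The tangent condition forces NU to be normal to CU and A1 meets GL tangentially, so NG is at right angles to GL, with radius 8.6, so the center N sits 8.6 in from both sides at N = (-17.7, -40.2). That places the tangent points at U = (-26.3, -40.2) on CU and G = (-17.7, -48.8) on GL. Then |JU| = |U − J| = 48.0.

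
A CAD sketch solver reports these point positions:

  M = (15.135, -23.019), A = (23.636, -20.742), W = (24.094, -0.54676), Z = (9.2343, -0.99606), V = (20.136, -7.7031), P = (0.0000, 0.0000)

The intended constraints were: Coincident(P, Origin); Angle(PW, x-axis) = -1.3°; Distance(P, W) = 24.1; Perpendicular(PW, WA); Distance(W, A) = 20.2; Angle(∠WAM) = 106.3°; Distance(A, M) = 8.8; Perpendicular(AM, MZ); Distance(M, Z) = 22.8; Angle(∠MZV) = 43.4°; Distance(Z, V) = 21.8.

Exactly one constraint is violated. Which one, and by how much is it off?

Distance(Z, V) = 21.8 — off by 9.00.

P = (0.00, 0.00) ✓; PW at -1.300° ✓; |PW| = 24.10 ✓; ∠(PW, WA) = 90.00° ✓; |WA| = 20.20 ✓; ∠WAM = 106.3° ✓; |AM| = 8.801 ✓; ∠(AM, MZ) = 90.00° ✓; |MZ| = 22.80 ✓; ∠MZV = 43.40° ✓; |ZV| = 12.80 ✗.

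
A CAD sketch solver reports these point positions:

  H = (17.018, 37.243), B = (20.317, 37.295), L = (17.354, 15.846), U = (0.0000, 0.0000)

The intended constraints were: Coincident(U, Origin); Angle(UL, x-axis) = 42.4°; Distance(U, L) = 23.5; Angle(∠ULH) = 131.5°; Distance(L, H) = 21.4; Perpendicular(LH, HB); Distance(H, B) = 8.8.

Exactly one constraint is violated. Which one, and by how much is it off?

Distance(H, B) = 8.8 — off by 5.50.

U = (0.00, 0.00) ✓; UL at 42.40° ✓; |UL| = 23.50 ✓; ∠ULH = 131.5° ✓; |LH| = 21.40 ✓; ∠(LH, HB) = 90.00° ✓; |HB| = 3.299 ✗.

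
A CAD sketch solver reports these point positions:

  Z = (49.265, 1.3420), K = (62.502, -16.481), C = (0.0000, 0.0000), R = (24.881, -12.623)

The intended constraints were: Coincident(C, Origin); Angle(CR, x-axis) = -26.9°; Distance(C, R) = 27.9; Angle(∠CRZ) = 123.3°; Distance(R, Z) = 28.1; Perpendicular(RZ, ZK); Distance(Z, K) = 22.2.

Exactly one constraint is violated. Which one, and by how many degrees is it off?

Perpendicular(RZ, ZK) — off by 6.80°.

C = (0.00, 0.00) ✓; CR at -26.90° ✓; |CR| = 27.90 ✓; ∠CRZ = 123.3° ✓; |RZ| = 28.10 ✓; ∠(RZ, ZK) = 83.20° ✗; |ZK| = 22.20 ✓.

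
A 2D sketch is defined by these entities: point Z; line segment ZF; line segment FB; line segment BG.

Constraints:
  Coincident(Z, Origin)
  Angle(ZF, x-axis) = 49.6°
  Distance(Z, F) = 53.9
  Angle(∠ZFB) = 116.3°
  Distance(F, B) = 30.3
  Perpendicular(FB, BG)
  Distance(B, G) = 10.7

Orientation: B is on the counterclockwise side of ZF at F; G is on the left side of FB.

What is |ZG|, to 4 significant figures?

65.96

∠ZFB = 116.3°, so FB runs at 49.6° + (180° − 116.3°) = 113.3° from the x-axis; with |FB| = 30.3, B = F + 30.3·(cos 113.3°, sin 113.3°) = (22.95, 68.88). The perpendicularity gives BG at right angles to FB; with |BG| = 10.7 on the left of FB, G = B + 10.7·(-0.9184, -0.3955) = (13.12, 64.64). Then |ZG| = |G − Z| = 65.96.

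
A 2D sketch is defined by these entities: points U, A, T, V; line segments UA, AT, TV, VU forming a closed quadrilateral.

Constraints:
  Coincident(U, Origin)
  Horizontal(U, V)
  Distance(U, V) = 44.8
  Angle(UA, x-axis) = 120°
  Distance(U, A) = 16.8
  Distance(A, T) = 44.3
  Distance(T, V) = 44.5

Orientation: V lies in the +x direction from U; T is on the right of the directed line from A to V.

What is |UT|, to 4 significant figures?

27.70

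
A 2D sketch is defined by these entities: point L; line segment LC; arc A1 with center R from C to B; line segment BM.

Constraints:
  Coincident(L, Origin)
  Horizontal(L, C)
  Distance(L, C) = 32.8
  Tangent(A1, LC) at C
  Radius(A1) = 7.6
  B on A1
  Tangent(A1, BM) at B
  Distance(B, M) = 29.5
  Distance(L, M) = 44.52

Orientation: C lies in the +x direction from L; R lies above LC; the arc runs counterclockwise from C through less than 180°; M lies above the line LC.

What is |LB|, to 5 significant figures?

41.008

Checks: |RB| = 7.600 ✓; ∠(RB, BM) = 90.00° ✓; |BM| = 29.50 ✓; |LM| = 44.52 ✓.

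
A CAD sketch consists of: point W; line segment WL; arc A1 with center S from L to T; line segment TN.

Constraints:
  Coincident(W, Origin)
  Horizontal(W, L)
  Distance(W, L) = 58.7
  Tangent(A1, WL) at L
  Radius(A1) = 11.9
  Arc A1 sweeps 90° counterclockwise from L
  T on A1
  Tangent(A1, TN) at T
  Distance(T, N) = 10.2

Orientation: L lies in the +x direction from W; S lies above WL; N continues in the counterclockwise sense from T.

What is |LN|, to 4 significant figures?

25.10

On A1, L sits at bearing -90° from S; a 90° counterclockwise sweep puts T at bearing 0°, so T = S + 11.9·(cos 0°, sin 0°) = (70.60, 11.90). The tangent condition forces ST to be normal to TN, so TN runs along (−sin 0°, cos 0°); with |TN| = 10.2, N = (70.60, 22.10). Then |LN| = |N − L| = 25.10.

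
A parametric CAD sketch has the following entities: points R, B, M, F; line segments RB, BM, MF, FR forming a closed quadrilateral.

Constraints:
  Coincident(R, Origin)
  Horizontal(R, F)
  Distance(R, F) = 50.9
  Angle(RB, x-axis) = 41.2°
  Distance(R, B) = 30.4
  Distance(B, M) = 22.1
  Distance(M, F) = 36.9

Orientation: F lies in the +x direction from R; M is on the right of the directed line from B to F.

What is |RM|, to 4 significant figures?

14.00

Checks: |BM| = 22.10 ✓; |MF| = 36.90 ✓.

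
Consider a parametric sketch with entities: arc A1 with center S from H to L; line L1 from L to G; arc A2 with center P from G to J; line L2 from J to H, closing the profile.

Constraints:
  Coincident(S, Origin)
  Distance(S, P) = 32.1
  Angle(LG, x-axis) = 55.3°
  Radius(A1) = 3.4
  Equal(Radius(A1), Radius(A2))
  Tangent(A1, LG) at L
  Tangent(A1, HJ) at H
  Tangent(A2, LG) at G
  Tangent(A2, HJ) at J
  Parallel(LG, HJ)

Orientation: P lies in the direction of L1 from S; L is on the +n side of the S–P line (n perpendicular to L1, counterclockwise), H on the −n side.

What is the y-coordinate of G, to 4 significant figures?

28.33

Tangency of A1 to both parallel lines with radius 3.4 puts L and H at S ± 3.4·n: L = (-2.795, 1.936), H = (2.795, -1.936). Equal radii place G and J the same way about P: G = P + 3.4·n = (15.48, 28.33), J = P − 3.4·n = (21.07, 24.46). So G.y = 28.33.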